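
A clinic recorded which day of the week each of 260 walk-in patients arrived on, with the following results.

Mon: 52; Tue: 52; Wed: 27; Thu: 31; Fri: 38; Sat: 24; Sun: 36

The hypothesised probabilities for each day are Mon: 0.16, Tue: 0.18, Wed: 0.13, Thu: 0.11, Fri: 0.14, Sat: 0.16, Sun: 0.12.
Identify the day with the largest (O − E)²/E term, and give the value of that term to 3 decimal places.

Expected counts E_i = n·p_i: 260×0.16 = 41.6, 260×0.18 = 46.8, 260×0.13 = 33.8, 260×0.11 = 28.6, 260×0.14 = 36.4, 260×0.16 = 41.6, 260×0.12 = 31.2.
χ² = (52−41.6)²/41.6 + (52−46.8)²/46.8 + (27−33.8)²/33.8 + (31−28.6)²/28.6 + (38−36.4)²/36.4 + (24−41.6)²/41.6 + (36−31.2)²/31.2
   = 2.6000 + 0.5778 + 1.3680 + 0.2014 + 0.0703 + 7.4462 + 0.7385
The largest term is for Sat: 7.446.

Sat, 7.446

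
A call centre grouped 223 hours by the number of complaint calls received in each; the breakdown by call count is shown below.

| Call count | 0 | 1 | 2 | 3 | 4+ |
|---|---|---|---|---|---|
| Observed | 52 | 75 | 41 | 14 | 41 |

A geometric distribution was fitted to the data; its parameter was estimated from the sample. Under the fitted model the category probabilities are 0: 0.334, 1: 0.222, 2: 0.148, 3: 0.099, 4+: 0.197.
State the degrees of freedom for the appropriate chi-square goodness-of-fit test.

There are k = 5 categories and 1 parameter estimated from the data, so df = 5 − 1 − 1 = 3.

3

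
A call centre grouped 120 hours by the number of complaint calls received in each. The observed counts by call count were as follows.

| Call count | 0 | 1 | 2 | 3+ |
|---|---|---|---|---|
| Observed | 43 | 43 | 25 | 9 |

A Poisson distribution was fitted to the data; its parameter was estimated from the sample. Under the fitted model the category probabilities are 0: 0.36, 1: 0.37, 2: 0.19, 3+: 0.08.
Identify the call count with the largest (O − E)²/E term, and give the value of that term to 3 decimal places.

Expected counts E_i = n·p_i: 120×0.36 = 43.2, 120×0.37 = 44.4, 120×0.19 = 22.8, 120×0.08 = 9.6.
cat         O        E   (O−E)²/E
0          43     43.2     0.0009
1          43     44.4     0.0441
2          25     22.8     0.2123
3+          9      9.6     0.0375
The largest term is for 2: 0.212.

2, 0.212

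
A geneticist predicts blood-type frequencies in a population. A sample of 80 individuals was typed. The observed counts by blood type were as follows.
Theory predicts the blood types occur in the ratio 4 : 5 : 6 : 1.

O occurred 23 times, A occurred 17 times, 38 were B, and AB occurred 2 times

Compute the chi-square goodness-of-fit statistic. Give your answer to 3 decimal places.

Ratio total = 16. Expected counts: 80×4/16 = 20, 80×5/16 = 25, 80×6/16 = 30, 80×1/16 = 5.
cat         O        E   (O−E)²/E
O          23       20     0.4500
A          17       25     2.5600
B          38       30     2.1333
AB          2        5     1.8000
Sum = 6.943

6.943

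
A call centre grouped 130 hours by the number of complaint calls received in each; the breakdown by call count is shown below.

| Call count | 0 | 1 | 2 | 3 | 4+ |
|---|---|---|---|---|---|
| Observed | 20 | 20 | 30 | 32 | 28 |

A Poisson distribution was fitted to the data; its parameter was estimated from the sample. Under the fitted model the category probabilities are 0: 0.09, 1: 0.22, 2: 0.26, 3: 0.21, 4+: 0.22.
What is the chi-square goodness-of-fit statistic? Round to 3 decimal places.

Expected counts E_i = n·p_i: 130×0.09 = 11.7, 130×0.22 = 28.6, 130×0.26 = 33.8, 130×0.21 = 27.3, 130×0.22 = 28.6.
0: (20 − 11.7)²/11.7 = 68.89/11.7 = 5.8880
1: (20 − 28.6)²/28.6 = 73.96/28.6 = 2.5860
2: (30 − 33.8)²/33.8 = 14.44/33.8 = 0.4272
3: (32 − 27.3)²/27.3 = 22.09/27.3 = 0.8092
4+: (28 − 28.6)²/28.6 = 0.36/28.6 = 0.0126
Sum = 9.723

9.723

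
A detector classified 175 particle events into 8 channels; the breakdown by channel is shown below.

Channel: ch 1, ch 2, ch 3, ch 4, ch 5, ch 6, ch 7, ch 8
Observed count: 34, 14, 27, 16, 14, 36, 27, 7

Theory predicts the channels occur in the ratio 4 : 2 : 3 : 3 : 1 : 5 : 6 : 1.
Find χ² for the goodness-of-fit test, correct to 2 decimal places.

Ratio total = 25. Expected counts: 175×4/25 = 28, 175×2/25 = 14, 175×3/25 = 21, 175×3/25 = 21, 175×1/25 = 7, 175×5/25 = 35, 175×6/25 = 42, 175×1/25 = 7.
ch 1: (34 − 28)²/28 = 36/28 = 1.286
ch 2: (14 − 14)²/14 = 0/14 = 0.000
ch 3: (27 − 21)²/21 = 36/21 = 1.714
ch 4: (16 − 21)²/21 = 25/21 = 1.190
ch 5: (14 − 7)²/7 = 49/7 = 7.000
ch 6: (36 − 35)²/35 = 1/35 = 0.029
ch 7: (27 − 42)²/42 = 225/42 = 5.357
ch 8: (7 − 7)²/7 = 0/7 = 0.000
Sum = 16.58

16.58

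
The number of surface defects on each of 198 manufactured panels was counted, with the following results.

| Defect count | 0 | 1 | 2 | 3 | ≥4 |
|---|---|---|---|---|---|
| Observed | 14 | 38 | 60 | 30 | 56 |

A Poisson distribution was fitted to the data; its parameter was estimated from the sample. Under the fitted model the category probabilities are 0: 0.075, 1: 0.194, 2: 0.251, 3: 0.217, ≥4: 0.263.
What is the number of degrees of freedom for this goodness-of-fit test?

3

There are k = 5 categories and 1 parameter estimated from the data, so df = 5 − 1 − 1 = 3.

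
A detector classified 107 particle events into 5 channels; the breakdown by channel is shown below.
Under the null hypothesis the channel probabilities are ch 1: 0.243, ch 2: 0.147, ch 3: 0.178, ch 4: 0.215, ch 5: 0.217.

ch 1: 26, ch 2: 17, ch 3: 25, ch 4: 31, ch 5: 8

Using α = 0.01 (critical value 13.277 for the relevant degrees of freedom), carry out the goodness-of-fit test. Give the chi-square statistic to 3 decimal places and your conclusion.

Expected counts E_i = n·p_i: 107×0.243 = 26.001, 107×0.147 = 15.729, 107×0.178 = 19.046, 107×0.215 = 23.005, 107×0.217 = 23.219.
χ² = (26−26.001)²/26.001 + (17−15.729)²/15.729 + (25−19.046)²/19.046 + (31−23.005)²/23.005 + (8−23.219)²/23.219
   = 0.0000 + 0.1027 + 1.8613 + 2.7785 + 9.9754
Sum = 14.718
df = 4. Since 14.718 > 13.277, we reject H₀.

14.718; reject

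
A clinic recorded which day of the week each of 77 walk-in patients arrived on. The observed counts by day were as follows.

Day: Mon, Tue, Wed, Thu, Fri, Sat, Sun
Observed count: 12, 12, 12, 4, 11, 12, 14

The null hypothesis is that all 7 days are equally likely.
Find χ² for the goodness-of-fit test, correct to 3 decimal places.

5.636

Under H₀ each category has probability 1/7, so each expected count is 77/7 = 11.
Mon: (12 − 11)²/11 = 1/11 = 0.0909
Tue: (12 − 11)²/11 = 1/11 = 0.0909
Wed: (12 − 11)²/11 = 1/11 = 0.0909
Thu: (4 − 11)²/11 = 49/11 = 4.4545
Fri: (11 − 11)²/11 = 0/11 = 0.0000
Sat: (12 − 11)²/11 = 1/11 = 0.0909
Sun: (14 − 11)²/11 = 9/11 = 0.8182
Sum = 5.636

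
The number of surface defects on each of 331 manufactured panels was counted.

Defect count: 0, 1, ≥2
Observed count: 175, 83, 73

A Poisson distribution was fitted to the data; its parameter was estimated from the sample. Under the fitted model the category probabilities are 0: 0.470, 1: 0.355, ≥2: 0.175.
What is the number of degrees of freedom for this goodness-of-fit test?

There are k = 3 categories and 1 parameter estimated from the data, so df = 3 − 1 − 1 = 1.

1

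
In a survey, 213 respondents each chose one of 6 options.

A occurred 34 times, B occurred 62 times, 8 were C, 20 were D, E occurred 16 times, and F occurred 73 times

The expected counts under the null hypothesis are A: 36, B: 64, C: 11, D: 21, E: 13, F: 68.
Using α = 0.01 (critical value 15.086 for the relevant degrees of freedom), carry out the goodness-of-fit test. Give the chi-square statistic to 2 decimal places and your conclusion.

χ² = (34−36)²/36 + (62−64)²/64 + (8−11)²/11 + (20−21)²/21 + (16−13)²/13 + (73−68)²/68
   = 0.111 + 0.063 + 0.818 + 0.048 + 0.692 + 0.368
Sum = 2.10
df = 5. Since 2.10 < 15.086, we do not reject H₀.

2.10; do not reject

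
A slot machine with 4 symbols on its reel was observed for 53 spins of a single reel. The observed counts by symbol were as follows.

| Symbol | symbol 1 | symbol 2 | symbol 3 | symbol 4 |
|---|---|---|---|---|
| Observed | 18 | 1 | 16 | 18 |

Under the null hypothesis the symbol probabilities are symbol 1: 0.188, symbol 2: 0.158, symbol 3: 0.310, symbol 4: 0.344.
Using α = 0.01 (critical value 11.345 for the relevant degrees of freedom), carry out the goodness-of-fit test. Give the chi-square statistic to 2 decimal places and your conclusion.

12.99; reject

Expected counts E_i = n·p_i: 53×0.188 = 9.964, 53×0.158 = 8.374, 53×0.310 = 16.43, 53×0.344 = 18.232.
χ² = (18−9.964)²/9.964 + (1−8.374)²/8.374 + (16−16.43)²/16.43 + (18−18.232)²/18.232
   = 6.481 + 6.493 + 0.011 + 0.003
Sum = 12.99
df = 3. Since 12.99 > 11.345, we reject H₀.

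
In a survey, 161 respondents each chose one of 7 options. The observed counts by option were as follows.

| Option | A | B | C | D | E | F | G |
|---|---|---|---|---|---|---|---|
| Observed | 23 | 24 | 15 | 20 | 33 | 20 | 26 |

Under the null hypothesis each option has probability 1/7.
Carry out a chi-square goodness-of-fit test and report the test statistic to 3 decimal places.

8.348

Under H₀ each category has probability 1/7, so each expected count is 161/7 = 23.
cat         O        E   (O−E)²/E
A          23       23     0.0000
B          24       23     0.0435
C          15       23     2.7826
D          20       23     0.3913
E          33       23     4.3478
F          20       23     0.3913
G          26       23     0.3913
Sum = 8.348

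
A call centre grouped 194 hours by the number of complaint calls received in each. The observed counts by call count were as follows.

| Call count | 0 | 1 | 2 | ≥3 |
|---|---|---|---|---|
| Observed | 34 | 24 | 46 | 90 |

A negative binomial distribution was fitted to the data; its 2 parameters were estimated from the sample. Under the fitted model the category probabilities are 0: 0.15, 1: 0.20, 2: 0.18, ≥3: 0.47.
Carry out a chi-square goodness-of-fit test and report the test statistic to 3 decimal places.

10.001

Expected counts E_i = n·p_i: 194×0.15 = 29.1, 194×0.20 = 38.8, 194×0.18 = 34.92, 194×0.47 = 91.18.
0: (34 − 29.1)²/29.1 = 24.01/29.1 = 0.8251
1: (24 − 38.8)²/38.8 = 219.04/38.8 = 5.6454
2: (46 − 34.92)²/34.92 = 122.7664/34.92 = 3.5156
≥3: (90 − 91.18)²/91.18 = 1.3924/91.18 = 0.0153
Sum = 10.001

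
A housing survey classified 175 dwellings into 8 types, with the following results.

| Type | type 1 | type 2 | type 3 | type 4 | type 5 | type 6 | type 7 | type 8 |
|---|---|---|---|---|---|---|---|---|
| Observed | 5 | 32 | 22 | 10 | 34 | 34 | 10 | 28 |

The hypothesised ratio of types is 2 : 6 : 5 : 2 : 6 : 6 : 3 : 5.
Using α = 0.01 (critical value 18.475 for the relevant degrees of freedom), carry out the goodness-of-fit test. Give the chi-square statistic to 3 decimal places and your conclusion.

6.087; do not reject

Ratio total = 35. Expected counts: 175×2/35 = 10, 175×6/35 = 30, 175×5/35 = 25, 175×2/35 = 10, 175×6/35 = 30, 175×6/35 = 30, 175×3/35 = 15, 175×5/35 = 25.
type 1: (5 − 10)²/10 = 25/10 = 2.5000
type 2: (32 − 30)²/30 = 4/30 = 0.1333
type 3: (22 − 25)²/25 = 9/25 = 0.3600
type 4: (10 − 10)²/10 = 0/10 = 0.0000
type 5: (34 − 30)²/30 = 16/30 = 0.5333
type 6: (34 − 30)²/30 = 16/30 = 0.5333
type 7: (10 − 15)²/15 = 25/15 = 1.6667
type 8: (28 − 25)²/25 = 9/25 = 0.3600
Sum = 6.087
df = 7. Since 6.087 < 18.475, we do not reject H₀.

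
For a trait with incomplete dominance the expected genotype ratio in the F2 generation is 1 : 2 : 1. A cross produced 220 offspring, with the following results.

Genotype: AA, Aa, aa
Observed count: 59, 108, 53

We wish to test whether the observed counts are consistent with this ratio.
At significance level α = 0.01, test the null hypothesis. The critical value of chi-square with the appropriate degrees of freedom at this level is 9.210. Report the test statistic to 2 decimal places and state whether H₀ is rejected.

0.40; do not reject

Ratio total = 4. Expected counts: 220×1/4 = 55, 220×2/4 = 110, 220×1/4 = 55.
χ² = (59−55)²/55 + (108−110)²/110 + (53−55)²/55
   = 0.291 + 0.036 + 0.073
Sum = 0.40
df = 2. Since 0.40 < 9.210, we do not reject H₀.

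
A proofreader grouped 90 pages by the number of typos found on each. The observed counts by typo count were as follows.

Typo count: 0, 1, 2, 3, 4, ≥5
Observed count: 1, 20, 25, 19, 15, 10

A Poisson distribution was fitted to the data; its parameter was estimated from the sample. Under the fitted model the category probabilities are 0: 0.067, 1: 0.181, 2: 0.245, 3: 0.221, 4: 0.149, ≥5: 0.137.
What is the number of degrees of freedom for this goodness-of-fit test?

4

There are k = 6 categories and 1 parameter estimated from the data, so df = 6 − 1 − 1 = 4.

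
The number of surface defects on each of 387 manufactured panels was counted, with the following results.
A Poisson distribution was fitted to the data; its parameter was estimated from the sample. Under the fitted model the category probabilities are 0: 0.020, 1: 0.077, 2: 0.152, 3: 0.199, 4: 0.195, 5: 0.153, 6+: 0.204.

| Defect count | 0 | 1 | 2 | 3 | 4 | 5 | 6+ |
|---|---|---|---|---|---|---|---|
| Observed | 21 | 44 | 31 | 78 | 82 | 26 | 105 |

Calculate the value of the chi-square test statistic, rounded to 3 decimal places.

70.448

Expected counts E_i = n·p_i: 387×0.020 = 7.74, 387×0.077 = 29.799, 387×0.152 = 58.824, 387×0.199 = 77.013, 387×0.195 = 75.465, 387×0.153 = 59.211, 387×0.204 = 78.948.
cat         O        E   (O−E)²/E
0          21     7.74    22.7167
1          44   29.799     6.7676
2          31   58.824    13.1609
3          78   77.013     0.0126
4          82   75.465     0.5659
5          26   59.211    18.6278
6+        105   78.948     8.5969
Sum = 70.448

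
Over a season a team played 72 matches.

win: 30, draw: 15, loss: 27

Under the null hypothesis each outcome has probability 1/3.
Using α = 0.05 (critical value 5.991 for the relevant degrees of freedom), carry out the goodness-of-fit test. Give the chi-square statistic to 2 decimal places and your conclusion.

5.25; do not reject

Expected count for each of the 3 categories: 72/3 = 24.
win: (30 − 24)²/24 = 36/24 = 1.500
draw: (15 − 24)²/24 = 81/24 = 3.375
loss: (27 − 24)²/24 = 9/24 = 0.375
Sum = 5.25
df = 2. Since 5.25 < 5.991, we do not reject H₀.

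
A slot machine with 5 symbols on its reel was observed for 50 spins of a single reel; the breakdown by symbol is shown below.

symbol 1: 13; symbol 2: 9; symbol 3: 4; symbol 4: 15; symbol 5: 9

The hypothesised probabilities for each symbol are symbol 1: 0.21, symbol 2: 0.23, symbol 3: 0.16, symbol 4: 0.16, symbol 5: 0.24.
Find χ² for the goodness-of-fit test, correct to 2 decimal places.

Expected counts E_i = n·p_i: 50×0.21 = 10.5, 50×0.23 = 11.5, 50×0.16 = 8, 50×0.16 = 8, 50×0.24 = 12.
cat           O        E   (O−E)²/E
symbol 1     13     10.5      0.595
symbol 2      9     11.5      0.543
symbol 3      4        8      2.000
symbol 4     15        8      6.125
symbol 5      9       12      0.750
Sum = 10.01

10.01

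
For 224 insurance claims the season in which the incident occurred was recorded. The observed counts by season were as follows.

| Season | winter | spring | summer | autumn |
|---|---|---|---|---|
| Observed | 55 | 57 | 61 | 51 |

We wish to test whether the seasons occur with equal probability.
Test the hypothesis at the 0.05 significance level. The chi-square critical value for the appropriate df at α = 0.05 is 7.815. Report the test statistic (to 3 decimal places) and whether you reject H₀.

Under H₀ each category has probability 1/4, so each expected count is 224/4 = 56.
cat         O        E   (O−E)²/E
winter     55       56     0.0179
spring     57       56     0.0179
summer     61       56     0.4464
autumn     51       56     0.4464
Sum = 0.929
df = 3. Since 0.929 < 7.815, we do not reject H₀.

0.929; do not reject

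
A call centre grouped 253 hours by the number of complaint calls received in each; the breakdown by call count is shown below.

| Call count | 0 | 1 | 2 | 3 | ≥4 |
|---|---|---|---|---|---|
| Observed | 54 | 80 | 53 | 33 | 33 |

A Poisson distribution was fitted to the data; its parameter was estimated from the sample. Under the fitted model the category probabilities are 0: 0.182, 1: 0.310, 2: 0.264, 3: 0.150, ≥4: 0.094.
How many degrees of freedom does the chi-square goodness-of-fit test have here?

There are k = 5 categories and 1 parameter estimated from the data, so df = 5 − 1 − 1 = 3.

3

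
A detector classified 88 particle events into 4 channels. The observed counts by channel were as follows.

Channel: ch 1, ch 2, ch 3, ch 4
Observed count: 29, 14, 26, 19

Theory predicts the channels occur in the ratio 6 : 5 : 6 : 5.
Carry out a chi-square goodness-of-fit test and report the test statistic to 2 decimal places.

Ratio total = 22. Expected counts: 88×6/22 = 24, 88×5/22 = 20, 88×6/22 = 24, 88×5/22 = 20.
cat         O        E   (O−E)²/E
ch 1       29       24      1.042
ch 2       14       20      1.800
ch 3       26       24      0.167
ch 4       19       20      0.050
Sum = 3.06

3.06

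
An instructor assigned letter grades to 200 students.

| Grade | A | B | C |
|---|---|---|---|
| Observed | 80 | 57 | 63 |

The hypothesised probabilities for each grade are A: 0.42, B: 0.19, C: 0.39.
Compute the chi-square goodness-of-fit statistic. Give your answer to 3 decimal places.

Expected counts E_i = n·p_i: 200×0.42 = 84, 200×0.19 = 38, 200×0.39 = 78.
cat         O        E   (O−E)²/E
A          80       84     0.1905
B          57       38     9.5000
C          63       78     2.8846
Sum = 12.575

12.575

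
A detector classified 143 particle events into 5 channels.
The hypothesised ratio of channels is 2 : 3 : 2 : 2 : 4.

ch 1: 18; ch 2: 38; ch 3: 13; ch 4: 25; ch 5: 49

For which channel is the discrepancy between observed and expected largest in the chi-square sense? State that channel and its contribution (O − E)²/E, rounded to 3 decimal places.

Ratio total = 13. Expected counts: 143×2/13 = 22, 143×3/13 = 33, 143×2/13 = 22, 143×2/13 = 22, 143×4/13 = 44.
cat         O        E   (O−E)²/E
ch 1       18       22     0.7273
ch 2       38       33     0.7576
ch 3       13       22     3.6818
ch 4       25       22     0.4091
ch 5       49       44     0.5682
The largest term is for ch 3: 3.682.

ch 3, 3.682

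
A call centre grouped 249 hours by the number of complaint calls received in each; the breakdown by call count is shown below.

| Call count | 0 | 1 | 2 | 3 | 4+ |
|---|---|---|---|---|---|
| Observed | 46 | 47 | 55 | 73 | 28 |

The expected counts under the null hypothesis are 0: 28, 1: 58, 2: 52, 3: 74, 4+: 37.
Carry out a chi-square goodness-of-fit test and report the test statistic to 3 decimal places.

0: (46 − 28)²/28 = 324/28 = 11.5714
1: (47 − 58)²/58 = 121/58 = 2.0862
2: (55 − 52)²/52 = 9/52 = 0.1731
3: (73 − 74)²/74 = 1/74 = 0.0135
4+: (28 − 37)²/37 = 81/37 = 2.1892
Sum = 16.033

16.033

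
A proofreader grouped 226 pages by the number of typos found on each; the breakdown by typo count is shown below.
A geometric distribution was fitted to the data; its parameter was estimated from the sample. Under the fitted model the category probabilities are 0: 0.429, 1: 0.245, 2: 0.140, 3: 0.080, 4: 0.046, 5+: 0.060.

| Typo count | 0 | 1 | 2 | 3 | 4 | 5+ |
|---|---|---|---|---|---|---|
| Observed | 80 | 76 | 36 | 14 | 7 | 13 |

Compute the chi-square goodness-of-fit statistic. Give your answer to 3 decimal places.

Expected counts E_i = n·p_i: 226×0.429 = 96.954, 226×0.245 = 55.37, 226×0.140 = 31.64, 226×0.080 = 18.08, 226×0.046 = 10.396, 226×0.060 = 13.56.
0: (80 − 96.954)²/96.954 = 287.438116/96.954 = 2.9647
1: (76 − 55.37)²/55.37 = 425.5969/55.37 = 7.6864
2: (36 − 31.64)²/31.64 = 19.0096/31.64 = 0.6008
3: (14 − 18.08)²/18.08 = 16.6464/18.08 = 0.9207
4: (7 − 10.396)²/10.396 = 11.532816/10.396 = 1.1094
5+: (13 − 13.56)²/13.56 = 0.3136/13.56 = 0.0231
Sum = 13.305

13.305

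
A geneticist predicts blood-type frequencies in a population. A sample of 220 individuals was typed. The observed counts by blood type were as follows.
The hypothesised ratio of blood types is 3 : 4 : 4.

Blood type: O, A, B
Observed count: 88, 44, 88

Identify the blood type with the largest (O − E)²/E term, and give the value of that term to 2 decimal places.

A, 16.20

Ratio total = 11. Expected counts: 220×3/11 = 60, 220×4/11 = 80, 220×4/11 = 80.
O: (88 − 60)²/60 = 784/60 = 13.067
A: (44 − 80)²/80 = 1296/80 = 16.200
B: (88 − 80)²/80 = 64/80 = 0.800
The largest term is for A: 16.20.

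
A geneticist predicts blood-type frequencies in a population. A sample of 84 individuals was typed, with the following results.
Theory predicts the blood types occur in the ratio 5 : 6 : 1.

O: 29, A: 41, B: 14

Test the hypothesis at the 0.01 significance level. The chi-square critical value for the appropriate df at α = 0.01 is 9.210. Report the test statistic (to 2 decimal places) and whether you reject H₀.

8.05; do not reject

Ratio total = 12. Expected counts: 84×5/12 = 35, 84×6/12 = 42, 84×1/12 = 7.
χ² = (29−35)²/35 + (41−42)²/42 + (14−7)²/7
   = 1.029 + 0.024 + 7.000
Sum = 8.05
df = 2. Since 8.05 < 9.210, we do not reject H₀.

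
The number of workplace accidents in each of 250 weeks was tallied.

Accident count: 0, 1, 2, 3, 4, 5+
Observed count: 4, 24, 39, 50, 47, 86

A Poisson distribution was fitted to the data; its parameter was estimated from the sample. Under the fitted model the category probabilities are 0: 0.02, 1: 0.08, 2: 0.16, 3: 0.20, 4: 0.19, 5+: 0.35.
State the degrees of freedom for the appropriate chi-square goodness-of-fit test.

There are k = 6 categories and 1 parameter estimated from the data, so df = 6 − 1 − 1 = 4.

4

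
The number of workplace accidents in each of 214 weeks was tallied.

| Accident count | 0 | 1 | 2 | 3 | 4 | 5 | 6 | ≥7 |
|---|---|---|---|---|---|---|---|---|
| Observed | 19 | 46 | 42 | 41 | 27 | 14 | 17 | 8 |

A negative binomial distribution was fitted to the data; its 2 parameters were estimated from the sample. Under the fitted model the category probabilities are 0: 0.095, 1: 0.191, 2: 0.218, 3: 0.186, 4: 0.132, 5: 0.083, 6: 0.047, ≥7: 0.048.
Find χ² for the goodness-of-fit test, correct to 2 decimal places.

Expected counts E_i = n·p_i: 214×0.095 = 20.33, 214×0.191 = 40.874, 214×0.218 = 46.652, 214×0.186 = 39.804, 214×0.132 = 28.248, 214×0.083 = 17.762, 214×0.047 = 10.058, 214×0.048 = 10.272.
0: (19 − 20.33)²/20.33 = 1.7689/20.33 = 0.087
1: (46 − 40.874)²/40.874 = 26.275876/40.874 = 0.643
2: (42 − 46.652)²/46.652 = 21.641104/46.652 = 0.464
3: (41 − 39.804)²/39.804 = 1.430416/39.804 = 0.036
4: (27 − 28.248)²/28.248 = 1.557504/28.248 = 0.055
5: (14 − 17.762)²/17.762 = 14.152644/17.762 = 0.797
6: (17 − 10.058)²/10.058 = 48.191364/10.058 = 4.791
≥7: (8 − 10.272)²/10.272 = 5.161984/10.272 = 0.503
Sum = 7.38

7.38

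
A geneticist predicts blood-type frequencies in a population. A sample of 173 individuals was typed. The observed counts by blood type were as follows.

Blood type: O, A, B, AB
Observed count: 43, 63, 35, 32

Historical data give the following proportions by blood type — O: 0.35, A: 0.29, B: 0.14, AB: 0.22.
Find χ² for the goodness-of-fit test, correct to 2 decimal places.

14.13

Expected counts E_i = n·p_i: 173×0.35 = 60.55, 173×0.29 = 50.17, 173×0.14 = 24.22, 173×0.22 = 38.06.
O: (43 − 60.55)²/60.55 = 308.0025/60.55 = 5.087
A: (63 − 50.17)²/50.17 = 164.6089/50.17 = 3.281
B: (35 − 24.22)²/24.22 = 116.2084/24.22 = 4.798
AB: (32 − 38.06)²/38.06 = 36.7236/38.06 = 0.965
Sum = 14.13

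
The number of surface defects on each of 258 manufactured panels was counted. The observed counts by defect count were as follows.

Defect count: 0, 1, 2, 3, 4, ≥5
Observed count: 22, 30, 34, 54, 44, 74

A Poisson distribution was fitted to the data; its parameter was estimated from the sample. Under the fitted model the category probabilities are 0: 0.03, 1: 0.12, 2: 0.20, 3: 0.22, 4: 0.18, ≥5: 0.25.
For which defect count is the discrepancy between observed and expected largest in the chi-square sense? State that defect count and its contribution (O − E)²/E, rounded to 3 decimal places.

0, 26.272

Expected counts E_i = n·p_i: 258×0.03 = 7.74, 258×0.12 = 30.96, 258×0.20 = 51.6, 258×0.22 = 56.76, 258×0.18 = 46.44, 258×0.25 = 64.5.
0: (22 − 7.74)²/7.74 = 203.3476/7.74 = 26.2723
1: (30 − 30.96)²/30.96 = 0.9216/30.96 = 0.0298
2: (34 − 51.6)²/51.6 = 309.76/51.6 = 6.0031
3: (54 − 56.76)²/56.76 = 7.6176/56.76 = 0.1342
4: (44 − 46.44)²/46.44 = 5.9536/46.44 = 0.1282
≥5: (74 − 64.5)²/64.5 = 90.25/64.5 = 1.3992
The largest term is for 0: 26.272.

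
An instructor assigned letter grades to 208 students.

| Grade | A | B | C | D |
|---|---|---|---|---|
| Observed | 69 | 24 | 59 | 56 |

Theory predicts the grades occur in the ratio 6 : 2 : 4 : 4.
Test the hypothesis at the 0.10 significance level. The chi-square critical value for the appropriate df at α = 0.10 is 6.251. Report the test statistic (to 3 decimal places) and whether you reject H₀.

Ratio total = 16. Expected counts: 208×6/16 = 78, 208×2/16 = 26, 208×4/16 = 52, 208×4/16 = 52.
cat         O        E   (O−E)²/E
A          69       78     1.0385
B          24       26     0.1538
C          59       52     0.9423
D          56       52     0.3077
Sum = 2.442
df = 3. Since 2.442 < 6.251, we do not reject H₀.

2.442; do not reject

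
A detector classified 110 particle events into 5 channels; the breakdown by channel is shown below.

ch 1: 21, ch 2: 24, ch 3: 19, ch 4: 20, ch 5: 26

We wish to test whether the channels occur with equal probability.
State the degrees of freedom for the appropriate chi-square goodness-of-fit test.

4

There are k = 5 categories and no parameters were estimated from the data, so df = 5 − 1 = 4.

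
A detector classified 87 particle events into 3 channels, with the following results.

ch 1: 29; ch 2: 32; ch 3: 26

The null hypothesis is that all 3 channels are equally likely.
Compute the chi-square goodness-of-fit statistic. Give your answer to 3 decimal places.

0.621

Under H₀ each category has probability 1/3, so each expected count is 87/3 = 29.
cat         O        E   (O−E)²/E
ch 1       29       29     0.0000
ch 2       32       29     0.3103
ch 3       26       29     0.3103
Sum = 0.621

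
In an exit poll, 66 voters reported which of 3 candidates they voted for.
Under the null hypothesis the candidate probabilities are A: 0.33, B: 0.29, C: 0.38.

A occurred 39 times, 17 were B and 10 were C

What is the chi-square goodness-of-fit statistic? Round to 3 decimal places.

22.921

Expected counts E_i = n·p_i: 66×0.33 = 21.78, 66×0.29 = 19.14, 66×0.38 = 25.08.
A: (39 − 21.78)²/21.78 = 296.5284/21.78 = 13.6147
B: (17 − 19.14)²/19.14 = 4.5796/19.14 = 0.2393
C: (10 − 25.08)²/25.08 = 227.4064/25.08 = 9.0672
Sum = 22.921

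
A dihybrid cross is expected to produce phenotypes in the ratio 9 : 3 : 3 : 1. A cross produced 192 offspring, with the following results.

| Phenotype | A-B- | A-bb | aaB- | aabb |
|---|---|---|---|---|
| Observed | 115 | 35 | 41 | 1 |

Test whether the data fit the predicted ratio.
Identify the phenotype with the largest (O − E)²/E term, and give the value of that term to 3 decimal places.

Ratio total = 16. Expected counts: 192×9/16 = 108, 192×3/16 = 36, 192×3/16 = 36, 192×1/16 = 12.
A-B-: (115 − 108)²/108 = 49/108 = 0.4537
A-bb: (35 − 36)²/36 = 1/36 = 0.0278
aaB-: (41 − 36)²/36 = 25/36 = 0.6944
aabb: (1 − 12)²/12 = 121/12 = 10.0833
The largest term is for aabb: 10.083.

aabb, 10.083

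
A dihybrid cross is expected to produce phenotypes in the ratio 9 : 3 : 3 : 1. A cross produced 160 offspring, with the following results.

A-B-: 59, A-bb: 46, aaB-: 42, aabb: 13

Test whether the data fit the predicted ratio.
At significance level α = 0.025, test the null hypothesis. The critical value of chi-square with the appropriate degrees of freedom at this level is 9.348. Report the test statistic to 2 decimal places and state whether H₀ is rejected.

Ratio total = 16. Expected counts: 160×9/16 = 90, 160×3/16 = 30, 160×3/16 = 30, 160×1/16 = 10.
cat         O        E   (O−E)²/E
A-B-       59       90     10.678
A-bb       46       30      8.533
aaB-       42       30      4.800
aabb       13       10      0.900
Sum = 24.91
df = 3. Since 24.91 > 9.348, we reject H₀.

24.91; reject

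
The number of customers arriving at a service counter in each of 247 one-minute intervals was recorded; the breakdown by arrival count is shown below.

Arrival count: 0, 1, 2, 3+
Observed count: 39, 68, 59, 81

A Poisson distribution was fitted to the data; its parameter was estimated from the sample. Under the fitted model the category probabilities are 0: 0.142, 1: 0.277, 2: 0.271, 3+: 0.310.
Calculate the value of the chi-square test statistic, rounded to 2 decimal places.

1.64

Expected counts E_i = n·p_i: 247×0.142 = 35.074, 247×0.277 = 68.419, 247×0.271 = 66.937, 247×0.310 = 76.57.
cat         O        E   (O−E)²/E
0          39   35.074      0.439
1          68   68.419      0.003
2          59   66.937      0.941
3+         81    76.57      0.256
Sum = 1.64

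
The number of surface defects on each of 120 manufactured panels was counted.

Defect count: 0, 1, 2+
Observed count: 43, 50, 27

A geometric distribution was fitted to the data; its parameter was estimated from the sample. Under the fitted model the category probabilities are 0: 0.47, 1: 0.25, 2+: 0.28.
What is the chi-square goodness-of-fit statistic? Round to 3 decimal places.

Expected counts E_i = n·p_i: 120×0.47 = 56.4, 120×0.25 = 30, 120×0.28 = 33.6.
0: (43 − 56.4)²/56.4 = 179.56/56.4 = 3.1837
1: (50 − 30)²/30 = 400/30 = 13.3333
2+: (27 − 33.6)²/33.6 = 43.56/33.6 = 1.2964
Sum = 17.813

17.813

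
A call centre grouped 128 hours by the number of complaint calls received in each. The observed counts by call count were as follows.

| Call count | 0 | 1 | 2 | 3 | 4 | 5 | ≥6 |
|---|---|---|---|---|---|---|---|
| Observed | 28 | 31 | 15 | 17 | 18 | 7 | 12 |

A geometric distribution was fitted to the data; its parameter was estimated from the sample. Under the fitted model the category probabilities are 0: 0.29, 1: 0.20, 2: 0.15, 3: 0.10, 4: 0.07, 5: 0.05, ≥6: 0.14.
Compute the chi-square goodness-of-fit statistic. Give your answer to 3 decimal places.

16.809

Expected counts E_i = n·p_i: 128×0.29 = 37.12, 128×0.20 = 25.6, 128×0.15 = 19.2, 128×0.10 = 12.8, 128×0.07 = 8.96, 128×0.05 = 6.4, 128×0.14 = 17.92.
χ² = (28−37.12)²/37.12 + (31−25.6)²/25.6 + (15−19.2)²/19.2 + (17−12.8)²/12.8 + (18−8.96)²/8.96 + (7−6.4)²/6.4 + (12−17.92)²/17.92
   = 2.2407 + 1.1391 + 0.9188 + 1.3781 + 9.1207 + 0.0563 + 1.9557
Sum = 16.809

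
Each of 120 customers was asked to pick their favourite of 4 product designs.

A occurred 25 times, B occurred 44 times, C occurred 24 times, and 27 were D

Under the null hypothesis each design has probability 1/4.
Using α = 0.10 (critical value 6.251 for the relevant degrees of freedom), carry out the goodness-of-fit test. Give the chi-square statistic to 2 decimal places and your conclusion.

Under H₀ each category has probability 1/4, so each expected count is 120/4 = 30.
cat         O        E   (O−E)²/E
A          25       30      0.833
B          44       30      6.533
C          24       30      1.200
D          27       30      0.300
Sum = 8.87
df = 3. Since 8.87 > 6.251, we reject H₀.

8.87; reject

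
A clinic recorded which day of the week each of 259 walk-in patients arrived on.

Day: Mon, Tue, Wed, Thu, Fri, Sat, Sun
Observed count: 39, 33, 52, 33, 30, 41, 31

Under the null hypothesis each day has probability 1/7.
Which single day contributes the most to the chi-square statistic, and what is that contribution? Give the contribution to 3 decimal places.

Expected count for each of the 7 categories: 259/7 = 37.
χ² = (39−37)²/37 + (33−37)²/37 + (52−37)²/37 + (33−37)²/37 + (30−37)²/37 + (41−37)²/37 + (31−37)²/37
   = 0.1081 + 0.4324 + 6.0811 + 0.4324 + 1.3243 + 0.4324 + 0.9730
The largest term is for Wed: 6.081.

Wed, 6.081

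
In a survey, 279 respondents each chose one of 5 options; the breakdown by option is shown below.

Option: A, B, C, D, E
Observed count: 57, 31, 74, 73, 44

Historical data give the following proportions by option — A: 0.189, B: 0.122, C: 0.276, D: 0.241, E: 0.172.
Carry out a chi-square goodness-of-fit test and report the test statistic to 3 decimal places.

1.559

Expected counts E_i = n·p_i: 279×0.189 = 52.731, 279×0.122 = 34.038, 279×0.276 = 77.004, 279×0.241 = 67.239, 279×0.172 = 47.988.
cat         O        E   (O−E)²/E
A          57   52.731     0.3456
B          31   34.038     0.2712
C          74   77.004     0.1172
D          73   67.239     0.4936
E          44   47.988     0.3314
Sum = 1.559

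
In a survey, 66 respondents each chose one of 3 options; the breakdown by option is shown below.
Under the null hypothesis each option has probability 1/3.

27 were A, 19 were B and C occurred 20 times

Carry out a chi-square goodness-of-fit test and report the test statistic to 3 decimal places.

1.727

Expected count for each of the 3 categories: 66/3 = 22.
A: (27 − 22)²/22 = 25/22 = 1.1364
B: (19 − 22)²/22 = 9/22 = 0.4091
C: (20 − 22)²/22 = 4/22 = 0.1818
Sum = 1.727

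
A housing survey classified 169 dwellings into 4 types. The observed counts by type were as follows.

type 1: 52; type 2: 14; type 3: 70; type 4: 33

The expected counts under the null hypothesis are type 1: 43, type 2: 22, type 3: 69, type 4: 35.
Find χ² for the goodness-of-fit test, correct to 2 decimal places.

4.92

cat         O        E   (O−E)²/E
type 1     52       43      1.884
type 2     14       22      2.909
type 3     70       69      0.014
type 4     33       35      0.114
Sum = 4.92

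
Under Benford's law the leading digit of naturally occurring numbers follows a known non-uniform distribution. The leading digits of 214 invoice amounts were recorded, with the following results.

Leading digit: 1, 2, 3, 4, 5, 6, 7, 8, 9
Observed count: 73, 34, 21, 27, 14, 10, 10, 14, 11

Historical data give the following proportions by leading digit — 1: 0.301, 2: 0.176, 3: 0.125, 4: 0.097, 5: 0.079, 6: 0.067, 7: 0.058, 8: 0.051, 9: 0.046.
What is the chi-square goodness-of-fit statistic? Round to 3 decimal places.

Expected counts E_i = n·p_i: 214×0.301 = 64.414, 214×0.176 = 37.664, 214×0.125 = 26.75, 214×0.097 = 20.758, 214×0.079 = 16.906, 214×0.067 = 14.338, 214×0.058 = 12.412, 214×0.051 = 10.914, 214×0.046 = 9.844.
χ² = (73−64.414)²/64.414 + (34−37.664)²/37.664 + (21−26.75)²/26.75 + (27−20.758)²/20.758 + (14−16.906)²/16.906 + (10−14.338)²/14.338 + (10−12.412)²/12.412 + (14−10.914)²/10.914 + (11−9.844)²/9.844
   = 1.1445 + 0.3564 + 1.2360 + 1.8770 + 0.4995 + 1.3125 + 0.4687 + 0.8726 + 0.1358
Sum = 7.903

7.903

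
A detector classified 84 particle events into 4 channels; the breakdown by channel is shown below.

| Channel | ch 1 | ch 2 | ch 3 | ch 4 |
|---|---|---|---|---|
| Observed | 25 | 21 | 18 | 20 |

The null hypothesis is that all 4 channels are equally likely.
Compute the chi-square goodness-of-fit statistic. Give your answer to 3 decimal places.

Expected count for each of the 4 categories: 84/4 = 21.
cat         O        E   (O−E)²/E
ch 1       25       21     0.7619
ch 2       21       21     0.0000
ch 3       18       21     0.4286
ch 4       20       21     0.0476
Sum = 1.238

1.238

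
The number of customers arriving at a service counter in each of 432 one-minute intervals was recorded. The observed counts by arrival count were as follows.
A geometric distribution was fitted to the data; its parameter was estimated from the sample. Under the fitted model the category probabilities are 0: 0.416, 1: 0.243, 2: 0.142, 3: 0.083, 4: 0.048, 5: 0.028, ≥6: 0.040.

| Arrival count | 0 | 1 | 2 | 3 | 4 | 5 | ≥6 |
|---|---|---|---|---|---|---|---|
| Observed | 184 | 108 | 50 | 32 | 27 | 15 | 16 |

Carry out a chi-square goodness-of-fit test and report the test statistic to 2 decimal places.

5.39

Expected counts E_i = n·p_i: 432×0.416 = 179.712, 432×0.243 = 104.976, 432×0.142 = 61.344, 432×0.083 = 35.856, 432×0.048 = 20.736, 432×0.028 = 12.096, 432×0.040 = 17.28.
cat         O        E   (O−E)²/E
0         184  179.712      0.102
1         108  104.976      0.087
2          50   61.344      2.098
3          32   35.856      0.415
4          27   20.736      1.892
5          15   12.096      0.697
≥6         16    17.28      0.095
Sum = 5.39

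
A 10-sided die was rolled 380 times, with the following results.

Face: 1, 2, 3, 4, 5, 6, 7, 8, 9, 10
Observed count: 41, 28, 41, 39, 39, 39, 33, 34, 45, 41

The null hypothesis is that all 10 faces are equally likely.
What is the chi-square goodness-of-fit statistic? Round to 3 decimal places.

Under H₀ each category has probability 1/10, so each expected count is 380/10 = 38.
χ² = (41−38)²/38 + (28−38)²/38 + (41−38)²/38 + (39−38)²/38 + (39−38)²/38 + (39−38)²/38 + (33−38)²/38 + (34−38)²/38 + (45−38)²/38 + (41−38)²/38
   = 0.2368 + 2.6316 + 0.2368 + 0.0263 + 0.0263 + 0.0263 + 0.6579 + 0.4211 + 1.2895 + 0.2368
Sum = 5.789

5.789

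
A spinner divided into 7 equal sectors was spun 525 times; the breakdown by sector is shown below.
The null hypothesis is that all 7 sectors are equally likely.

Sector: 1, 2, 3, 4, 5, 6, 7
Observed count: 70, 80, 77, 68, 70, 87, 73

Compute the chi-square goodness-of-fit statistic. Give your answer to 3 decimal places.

3.680

Expected count for each of the 7 categories: 525/7 = 75.
χ² = (70−75)²/75 + (80−75)²/75 + (77−75)²/75 + (68−75)²/75 + (70−75)²/75 + (87−75)²/75 + (73−75)²/75
   = 0.3333 + 0.3333 + 0.0533 + 0.6533 + 0.3333 + 1.9200 + 0.0533
Sum = 3.680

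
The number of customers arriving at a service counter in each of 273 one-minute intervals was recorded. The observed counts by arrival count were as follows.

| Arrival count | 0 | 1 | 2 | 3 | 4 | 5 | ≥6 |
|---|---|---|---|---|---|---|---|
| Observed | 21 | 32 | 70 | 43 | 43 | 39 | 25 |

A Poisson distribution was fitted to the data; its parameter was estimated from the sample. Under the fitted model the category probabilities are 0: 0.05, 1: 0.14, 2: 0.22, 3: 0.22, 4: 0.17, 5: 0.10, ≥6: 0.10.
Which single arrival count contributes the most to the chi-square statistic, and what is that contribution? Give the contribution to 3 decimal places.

5, 5.014

Expected counts E_i = n·p_i: 273×0.05 = 13.65, 273×0.14 = 38.22, 273×0.22 = 60.06, 273×0.22 = 60.06, 273×0.17 = 46.41, 273×0.10 = 27.3, 273×0.10 = 27.3.
cat         O        E   (O−E)²/E
0          21    13.65     3.9577
1          32    38.22     1.0123
2          70    60.06     1.6451
3          43    60.06     4.8459
4          43    46.41     0.2506
5          39     27.3     5.0143
≥6         25     27.3     0.1938
The largest term is for 5: 5.014.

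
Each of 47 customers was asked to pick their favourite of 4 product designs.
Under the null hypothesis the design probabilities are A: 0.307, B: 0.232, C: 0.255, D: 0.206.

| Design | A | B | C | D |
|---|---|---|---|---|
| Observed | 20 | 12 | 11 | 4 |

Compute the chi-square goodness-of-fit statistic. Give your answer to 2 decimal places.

Expected counts E_i = n·p_i: 47×0.307 = 14.429, 47×0.232 = 10.904, 47×0.255 = 11.985, 47×0.206 = 9.682.
A: (20 − 14.429)²/14.429 = 31.036041/14.429 = 2.151
B: (12 − 10.904)²/10.904 = 1.201216/10.904 = 0.110
C: (11 − 11.985)²/11.985 = 0.970225/11.985 = 0.081
D: (4 − 9.682)²/9.682 = 32.285124/9.682 = 3.335
Sum = 5.68

5.68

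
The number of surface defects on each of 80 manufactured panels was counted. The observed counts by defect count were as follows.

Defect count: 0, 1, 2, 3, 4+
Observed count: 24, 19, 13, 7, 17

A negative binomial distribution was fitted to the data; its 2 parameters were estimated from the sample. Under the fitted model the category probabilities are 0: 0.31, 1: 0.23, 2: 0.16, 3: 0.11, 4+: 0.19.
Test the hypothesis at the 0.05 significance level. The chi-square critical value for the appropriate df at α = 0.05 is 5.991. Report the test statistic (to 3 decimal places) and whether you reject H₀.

0.630; do not reject

Expected counts E_i = n·p_i: 80×0.31 = 24.8, 80×0.23 = 18.4, 80×0.16 = 12.8, 80×0.11 = 8.8, 80×0.19 = 15.2.
0: (24 − 24.8)²/24.8 = 0.64/24.8 = 0.0258
1: (19 − 18.4)²/18.4 = 0.36/18.4 = 0.0196
2: (13 − 12.8)²/12.8 = 0.04/12.8 = 0.0031
3: (7 − 8.8)²/8.8 = 3.24/8.8 = 0.3682
4+: (17 − 15.2)²/15.2 = 3.24/15.2 = 0.2132
Sum = 0.630
df = 2. Since 0.630 < 5.991, we do not reject H₀.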